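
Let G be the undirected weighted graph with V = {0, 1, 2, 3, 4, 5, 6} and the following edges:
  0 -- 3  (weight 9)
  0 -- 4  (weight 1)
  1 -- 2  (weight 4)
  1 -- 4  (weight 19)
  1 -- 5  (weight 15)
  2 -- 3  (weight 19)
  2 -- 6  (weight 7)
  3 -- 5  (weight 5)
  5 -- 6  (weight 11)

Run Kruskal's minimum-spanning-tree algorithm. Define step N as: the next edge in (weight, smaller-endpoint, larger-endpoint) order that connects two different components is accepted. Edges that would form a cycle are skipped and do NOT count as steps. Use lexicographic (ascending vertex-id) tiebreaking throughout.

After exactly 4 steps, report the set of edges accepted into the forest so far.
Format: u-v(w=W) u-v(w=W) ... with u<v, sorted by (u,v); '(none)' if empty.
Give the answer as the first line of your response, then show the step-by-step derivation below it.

0-4(w=1) 1-2(w=4) 2-6(w=7) 3-5(w=5)

step 1: add edge 0-4 (w=1); MST = {0-4(w=1)}
step 2: add edge 1-2 (w=4); MST = {0-4(w=1) 1-2(w=4)}
step 3: add edge 3-5 (w=5); MST = {0-4(w=1) 1-2(w=4) 3-5(w=5)}
step 4: add edge 2-6 (w=7); MST = {0-4(w=1) 1-2(w=4) 2-6(w=7) 3-5(w=5)}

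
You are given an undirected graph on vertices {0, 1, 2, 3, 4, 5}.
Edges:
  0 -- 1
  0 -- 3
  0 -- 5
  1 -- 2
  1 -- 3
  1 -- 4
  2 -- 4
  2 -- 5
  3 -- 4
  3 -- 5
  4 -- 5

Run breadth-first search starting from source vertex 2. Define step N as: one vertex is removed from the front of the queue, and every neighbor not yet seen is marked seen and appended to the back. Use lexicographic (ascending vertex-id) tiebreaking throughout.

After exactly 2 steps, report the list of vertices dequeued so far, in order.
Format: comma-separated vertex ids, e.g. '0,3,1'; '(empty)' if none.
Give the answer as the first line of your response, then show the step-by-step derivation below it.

2,1

step 1: dequeue 2; queue=[1,4,5]; order=2
step 2: dequeue 1; queue=[4,5,0,3]; order=2,1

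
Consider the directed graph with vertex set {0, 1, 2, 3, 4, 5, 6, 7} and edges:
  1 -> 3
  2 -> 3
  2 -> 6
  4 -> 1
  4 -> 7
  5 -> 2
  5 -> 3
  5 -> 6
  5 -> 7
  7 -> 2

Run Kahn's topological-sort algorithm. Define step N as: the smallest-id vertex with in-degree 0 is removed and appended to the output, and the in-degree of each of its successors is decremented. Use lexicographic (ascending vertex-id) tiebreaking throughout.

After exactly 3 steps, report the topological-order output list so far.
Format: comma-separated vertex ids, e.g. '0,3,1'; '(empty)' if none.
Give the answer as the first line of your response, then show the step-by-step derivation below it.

0,4,1

step 1: output 0; order=[0]; indeg=(0,1,2,3,0,0,2,2)
step 2: output 4; order=[0,4]; indeg=(0,0,2,3,0,0,2,1)
step 3: output 1; order=[0,4,1]; indeg=(0,0,2,2,0,0,2,1)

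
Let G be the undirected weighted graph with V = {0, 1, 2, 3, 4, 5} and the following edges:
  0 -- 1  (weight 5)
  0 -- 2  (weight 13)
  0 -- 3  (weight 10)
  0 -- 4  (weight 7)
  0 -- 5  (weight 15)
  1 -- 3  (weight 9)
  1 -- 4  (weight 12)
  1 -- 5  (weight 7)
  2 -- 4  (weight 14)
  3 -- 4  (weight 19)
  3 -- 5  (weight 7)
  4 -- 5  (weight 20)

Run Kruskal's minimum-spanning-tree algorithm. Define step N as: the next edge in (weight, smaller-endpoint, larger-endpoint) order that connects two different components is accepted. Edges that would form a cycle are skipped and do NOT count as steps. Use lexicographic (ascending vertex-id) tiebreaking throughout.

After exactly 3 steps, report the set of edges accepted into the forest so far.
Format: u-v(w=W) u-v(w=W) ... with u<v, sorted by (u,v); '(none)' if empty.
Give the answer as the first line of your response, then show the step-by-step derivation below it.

0-1(w=5) 0-4(w=7) 1-5(w=7)

step 1: add edge 0-1 (w=5); MST = {0-1(w=5)}
step 2: add edge 0-4 (w=7); MST = {0-1(w=5) 0-4(w=7)}
step 3: add edge 1-5 (w=7); MST = {0-1(w=5) 0-4(w=7) 1-5(w=7)}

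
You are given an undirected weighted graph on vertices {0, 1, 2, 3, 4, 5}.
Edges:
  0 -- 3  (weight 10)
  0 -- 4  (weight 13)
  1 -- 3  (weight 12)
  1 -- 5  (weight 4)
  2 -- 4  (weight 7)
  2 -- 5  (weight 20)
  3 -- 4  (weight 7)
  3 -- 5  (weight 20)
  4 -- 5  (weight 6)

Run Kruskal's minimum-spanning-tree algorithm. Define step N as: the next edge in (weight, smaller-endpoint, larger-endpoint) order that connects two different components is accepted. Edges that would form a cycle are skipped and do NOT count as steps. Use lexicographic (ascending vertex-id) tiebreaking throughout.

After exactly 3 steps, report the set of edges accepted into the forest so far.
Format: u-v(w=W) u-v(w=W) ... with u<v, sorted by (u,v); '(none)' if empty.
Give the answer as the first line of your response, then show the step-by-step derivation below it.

1-5(w=4) 2-4(w=7) 4-5(w=6)

step 1: add edge 1-5 (w=4); MST = {1-5(w=4)}
step 2: add edge 4-5 (w=6); MST = {1-5(w=4) 4-5(w=6)}
step 3: add edge 2-4 (w=7); MST = {1-5(w=4) 2-4(w=7) 4-5(w=6)}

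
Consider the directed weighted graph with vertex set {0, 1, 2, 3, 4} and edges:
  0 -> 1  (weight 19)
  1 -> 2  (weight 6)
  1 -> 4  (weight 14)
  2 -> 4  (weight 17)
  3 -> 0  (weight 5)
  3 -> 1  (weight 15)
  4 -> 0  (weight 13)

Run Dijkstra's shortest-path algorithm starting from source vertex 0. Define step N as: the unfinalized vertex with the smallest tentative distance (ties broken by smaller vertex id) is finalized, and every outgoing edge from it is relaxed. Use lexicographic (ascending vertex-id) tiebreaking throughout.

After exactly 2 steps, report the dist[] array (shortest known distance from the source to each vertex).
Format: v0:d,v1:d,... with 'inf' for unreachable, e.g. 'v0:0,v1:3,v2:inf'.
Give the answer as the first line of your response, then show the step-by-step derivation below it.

v0:0,v1:19,v2:25,v3:inf,v4:33

step 1: dist = v0:0,v1:19,v2:inf,v3:inf,v4:inf
step 2: dist = v0:0,v1:19,v2:25,v3:inf,v4:33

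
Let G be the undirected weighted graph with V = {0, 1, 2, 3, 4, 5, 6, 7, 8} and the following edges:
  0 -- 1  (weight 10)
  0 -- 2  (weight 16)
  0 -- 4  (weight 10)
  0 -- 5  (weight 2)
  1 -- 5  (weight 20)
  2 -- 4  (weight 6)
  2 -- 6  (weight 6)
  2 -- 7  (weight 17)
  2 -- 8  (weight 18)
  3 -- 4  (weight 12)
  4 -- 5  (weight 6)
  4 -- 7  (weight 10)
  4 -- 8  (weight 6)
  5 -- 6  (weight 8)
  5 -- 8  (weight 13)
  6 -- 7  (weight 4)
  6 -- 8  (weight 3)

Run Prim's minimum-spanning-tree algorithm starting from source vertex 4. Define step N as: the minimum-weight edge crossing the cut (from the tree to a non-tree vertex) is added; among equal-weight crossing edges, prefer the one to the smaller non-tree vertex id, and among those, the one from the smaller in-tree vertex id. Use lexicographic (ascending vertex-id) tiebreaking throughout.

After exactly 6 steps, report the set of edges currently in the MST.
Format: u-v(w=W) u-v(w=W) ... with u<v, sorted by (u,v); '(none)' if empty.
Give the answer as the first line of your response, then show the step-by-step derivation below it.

0-5(w=2) 2-4(w=6) 2-6(w=6) 4-5(w=6) 6-7(w=4) 6-8(w=3)

step 1: add edge 2-4 (w=6); MST = {2-4(w=6)}
step 2: add edge 4-5 (w=6); MST = {2-4(w=6) 4-5(w=6)}
step 3: add edge 0-5 (w=2); MST = {0-5(w=2) 2-4(w=6) 4-5(w=6)}
step 4: add edge 2-6 (w=6); MST = {0-5(w=2) 2-4(w=6) 2-6(w=6) 4-5(w=6)}
step 5: add edge 6-8 (w=3); MST = {0-5(w=2) 2-4(w=6) 2-6(w=6) 4-5(w=6) 6-8(w=3)}
step 6: add edge 6-7 (w=4); MST = {0-5(w=2) 2-4(w=6) 2-6(w=6) 4-5(w=6) 6-7(w=4) 6-8(w=3)}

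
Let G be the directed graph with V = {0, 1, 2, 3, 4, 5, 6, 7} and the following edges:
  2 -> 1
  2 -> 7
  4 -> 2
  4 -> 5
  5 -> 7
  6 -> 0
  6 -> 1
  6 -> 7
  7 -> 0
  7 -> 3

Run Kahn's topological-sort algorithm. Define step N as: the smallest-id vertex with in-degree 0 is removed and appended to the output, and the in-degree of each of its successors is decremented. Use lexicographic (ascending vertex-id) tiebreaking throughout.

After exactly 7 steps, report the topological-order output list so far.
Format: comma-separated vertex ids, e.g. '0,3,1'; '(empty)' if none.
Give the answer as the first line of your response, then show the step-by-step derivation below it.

4,2,5,6,1,7,0

step 1: output 4; order=[4]; indeg=(2,2,0,1,0,0,0,3)
step 2: output 2; order=[4,2]; indeg=(2,1,0,1,0,0,0,2)
step 3: output 5; order=[4,2,5]; indeg=(2,1,0,1,0,0,0,1)
step 4: output 6; order=[4,2,5,6]; indeg=(1,0,0,1,0,0,0,0)
step 5: output 1; order=[4,2,5,6,1]; indeg=(1,0,0,1,0,0,0,0)
step 6: output 7; order=[4,2,5,6,1,7]; indeg=(0,0,0,0,0,0,0,0)
step 7: output 0; order=[4,2,5,6,1,7,0]; indeg=(0,0,0,0,0,0,0,0)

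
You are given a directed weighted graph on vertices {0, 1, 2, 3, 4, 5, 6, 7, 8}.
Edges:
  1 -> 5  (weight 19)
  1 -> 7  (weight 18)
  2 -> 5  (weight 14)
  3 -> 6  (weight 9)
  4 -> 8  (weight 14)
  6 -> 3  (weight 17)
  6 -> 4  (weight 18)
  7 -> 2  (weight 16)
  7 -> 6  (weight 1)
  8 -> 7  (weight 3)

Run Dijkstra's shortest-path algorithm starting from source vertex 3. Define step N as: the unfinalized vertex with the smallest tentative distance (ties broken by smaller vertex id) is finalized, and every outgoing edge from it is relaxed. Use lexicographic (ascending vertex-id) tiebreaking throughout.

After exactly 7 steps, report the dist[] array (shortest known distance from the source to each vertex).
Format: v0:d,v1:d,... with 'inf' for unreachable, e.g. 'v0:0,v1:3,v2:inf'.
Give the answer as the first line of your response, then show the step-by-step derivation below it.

v0:inf,v1:inf,v2:60,v3:0,v4:27,v5:74,v6:9,v7:44,v8:41

step 1: dist = v0:inf,v1:inf,v2:inf,v3:0,v4:inf,v5:inf,v6:9,v7:inf,v8:inf
step 2: dist = v0:inf,v1:inf,v2:inf,v3:0,v4:27,v5:inf,v6:9,v7:inf,v8:inf
step 3: dist = v0:inf,v1:inf,v2:inf,v3:0,v4:27,v5:inf,v6:9,v7:inf,v8:41
step 4: dist = v0:inf,v1:inf,v2:inf,v3:0,v4:27,v5:inf,v6:9,v7:44,v8:41
step 5: dist = v0:inf,v1:inf,v2:60,v3:0,v4:27,v5:inf,v6:9,v7:44,v8:41
step 6: dist = v0:inf,v1:inf,v2:60,v3:0,v4:27,v5:74,v6:9,v7:44,v8:41
step 7: dist = v0:inf,v1:inf,v2:60,v3:0,v4:27,v5:74,v6:9,v7:44,v8:41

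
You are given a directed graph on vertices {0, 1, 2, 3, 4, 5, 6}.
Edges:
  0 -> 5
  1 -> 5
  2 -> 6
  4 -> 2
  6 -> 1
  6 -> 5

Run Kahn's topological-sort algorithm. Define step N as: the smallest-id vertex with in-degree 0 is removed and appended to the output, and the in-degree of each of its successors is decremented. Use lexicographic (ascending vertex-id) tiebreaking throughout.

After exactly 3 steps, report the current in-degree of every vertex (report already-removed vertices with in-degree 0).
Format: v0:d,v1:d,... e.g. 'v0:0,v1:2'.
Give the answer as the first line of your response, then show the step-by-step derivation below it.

v0:0,v1:1,v2:0,v3:0,v4:0,v5:2,v6:1

step 1: output 0; order=[0]; indeg=(0,1,1,0,0,2,1)
step 2: output 3; order=[0,3]; indeg=(0,1,1,0,0,2,1)
step 3: output 4; order=[0,3,4]; indeg=(0,1,0,0,0,2,1)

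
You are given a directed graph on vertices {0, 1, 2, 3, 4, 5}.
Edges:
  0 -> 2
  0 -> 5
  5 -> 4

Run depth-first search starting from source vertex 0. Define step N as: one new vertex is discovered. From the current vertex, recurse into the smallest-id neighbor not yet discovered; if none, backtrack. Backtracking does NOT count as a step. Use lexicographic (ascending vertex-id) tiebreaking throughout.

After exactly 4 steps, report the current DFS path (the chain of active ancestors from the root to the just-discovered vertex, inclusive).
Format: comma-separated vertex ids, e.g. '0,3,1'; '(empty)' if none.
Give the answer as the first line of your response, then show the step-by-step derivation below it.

0,5,4

step 1: discover 0; path=0; order=0
step 2: discover 2; path=0>2; order=0,2
step 3: discover 5; path=0>5; order=0,2,5
step 4: discover 4; path=0>5>4; order=0,2,5,4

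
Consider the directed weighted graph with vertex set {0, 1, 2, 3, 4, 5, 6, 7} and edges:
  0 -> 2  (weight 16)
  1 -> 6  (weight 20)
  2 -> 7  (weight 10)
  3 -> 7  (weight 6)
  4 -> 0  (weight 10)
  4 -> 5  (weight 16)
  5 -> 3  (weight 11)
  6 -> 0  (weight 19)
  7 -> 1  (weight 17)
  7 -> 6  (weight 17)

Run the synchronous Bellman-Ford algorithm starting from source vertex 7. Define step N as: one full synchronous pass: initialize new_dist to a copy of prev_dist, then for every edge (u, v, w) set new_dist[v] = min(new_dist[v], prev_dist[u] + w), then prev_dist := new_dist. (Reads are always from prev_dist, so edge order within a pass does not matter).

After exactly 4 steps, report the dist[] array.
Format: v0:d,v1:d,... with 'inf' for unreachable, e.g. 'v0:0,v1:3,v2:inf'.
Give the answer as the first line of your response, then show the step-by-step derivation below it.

v0:36,v1:17,v2:52,v3:inf,v4:inf,v5:inf,v6:17,v7:0

step 1: dist = v0:inf,v1:17,v2:inf,v3:inf,v4:inf,v5:inf,v6:17,v7:0
step 2: dist = v0:36,v1:17,v2:inf,v3:inf,v4:inf,v5:inf,v6:17,v7:0
step 3: dist = v0:36,v1:17,v2:52,v3:inf,v4:inf,v5:inf,v6:17,v7:0
step 4: dist = v0:36,v1:17,v2:52,v3:inf,v4:inf,v5:inf,v6:17,v7:0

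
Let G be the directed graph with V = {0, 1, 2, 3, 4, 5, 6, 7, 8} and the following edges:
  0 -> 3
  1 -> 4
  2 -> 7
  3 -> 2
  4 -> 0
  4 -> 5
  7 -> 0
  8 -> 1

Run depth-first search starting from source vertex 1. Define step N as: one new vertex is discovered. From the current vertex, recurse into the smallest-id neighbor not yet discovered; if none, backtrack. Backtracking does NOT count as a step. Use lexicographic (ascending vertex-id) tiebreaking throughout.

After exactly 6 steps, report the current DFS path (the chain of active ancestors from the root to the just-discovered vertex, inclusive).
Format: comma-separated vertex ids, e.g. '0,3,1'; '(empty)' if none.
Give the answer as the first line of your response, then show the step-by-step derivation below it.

1,4,0,3,2,7

step 1: discover 1; path=1; order=1
step 2: discover 4; path=1>4; order=1,4
step 3: discover 0; path=1>4>0; order=1,4,0
step 4: discover 3; path=1>4>0>3; order=1,4,0,3
step 5: discover 2; path=1>4>0>3>2; order=1,4,0,3,2
step 6: discover 7; path=1>4>0>3>2>7; order=1,4,0,3,2,7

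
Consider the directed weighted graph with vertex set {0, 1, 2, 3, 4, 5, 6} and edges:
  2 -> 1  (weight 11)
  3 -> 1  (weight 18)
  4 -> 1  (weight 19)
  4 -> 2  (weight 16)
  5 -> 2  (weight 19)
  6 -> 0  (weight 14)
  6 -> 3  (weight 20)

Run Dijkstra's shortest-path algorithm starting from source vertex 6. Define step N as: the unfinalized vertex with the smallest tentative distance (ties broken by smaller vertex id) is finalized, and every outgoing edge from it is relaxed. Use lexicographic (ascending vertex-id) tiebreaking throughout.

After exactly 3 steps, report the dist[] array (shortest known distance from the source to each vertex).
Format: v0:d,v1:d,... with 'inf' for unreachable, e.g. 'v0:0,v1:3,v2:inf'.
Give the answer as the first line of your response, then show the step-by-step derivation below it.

v0:14,v1:38,v2:inf,v3:20,v4:inf,v5:inf,v6:0

step 1: dist = v0:14,v1:inf,v2:inf,v3:20,v4:inf,v5:inf,v6:0
step 2: dist = v0:14,v1:inf,v2:inf,v3:20,v4:inf,v5:inf,v6:0
step 3: dist = v0:14,v1:38,v2:inf,v3:20,v4:inf,v5:inf,v6:0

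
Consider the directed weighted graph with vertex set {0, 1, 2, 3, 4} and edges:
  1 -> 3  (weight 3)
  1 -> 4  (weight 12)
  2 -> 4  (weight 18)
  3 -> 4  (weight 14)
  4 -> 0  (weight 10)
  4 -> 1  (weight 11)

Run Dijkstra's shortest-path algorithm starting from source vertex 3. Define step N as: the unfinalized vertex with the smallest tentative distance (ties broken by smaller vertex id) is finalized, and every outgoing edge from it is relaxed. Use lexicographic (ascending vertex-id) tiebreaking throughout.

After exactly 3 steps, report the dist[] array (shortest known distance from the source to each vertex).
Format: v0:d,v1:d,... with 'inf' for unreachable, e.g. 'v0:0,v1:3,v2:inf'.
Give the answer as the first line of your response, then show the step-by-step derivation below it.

v0:24,v1:25,v2:inf,v3:0,v4:14

step 1: dist = v0:inf,v1:inf,v2:inf,v3:0,v4:14
step 2: dist = v0:24,v1:25,v2:inf,v3:0,v4:14
step 3: dist = v0:24,v1:25,v2:inf,v3:0,v4:14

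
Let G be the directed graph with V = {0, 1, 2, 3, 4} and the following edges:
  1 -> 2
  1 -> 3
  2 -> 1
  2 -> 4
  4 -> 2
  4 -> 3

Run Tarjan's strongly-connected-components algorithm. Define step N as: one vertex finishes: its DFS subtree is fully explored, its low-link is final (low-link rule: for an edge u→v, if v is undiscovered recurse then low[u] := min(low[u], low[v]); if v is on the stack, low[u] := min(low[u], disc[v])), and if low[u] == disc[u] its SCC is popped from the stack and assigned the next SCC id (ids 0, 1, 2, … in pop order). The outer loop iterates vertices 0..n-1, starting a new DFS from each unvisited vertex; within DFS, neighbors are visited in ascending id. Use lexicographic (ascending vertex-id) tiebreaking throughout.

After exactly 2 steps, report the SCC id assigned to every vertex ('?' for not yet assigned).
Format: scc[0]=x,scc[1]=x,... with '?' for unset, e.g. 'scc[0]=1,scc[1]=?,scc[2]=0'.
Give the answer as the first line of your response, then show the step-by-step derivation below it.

scc[0]=0,scc[1]=?,scc[2]=?,scc[3]=1,scc[4]=?

step 1: low=(low[0]=0,low[1]=?,low[2]=?,low[3]=?,low[4]=?); scc=(scc[0]=0,scc[1]=?,scc[2]=?,scc[3]=?,scc[4]=?)
step 2: low=(low[0]=0,low[1]=1,low[2]=1,low[3]=4,low[4]=2); scc=(scc[0]=0,scc[1]=?,scc[2]=?,scc[3]=1,scc[4]=?)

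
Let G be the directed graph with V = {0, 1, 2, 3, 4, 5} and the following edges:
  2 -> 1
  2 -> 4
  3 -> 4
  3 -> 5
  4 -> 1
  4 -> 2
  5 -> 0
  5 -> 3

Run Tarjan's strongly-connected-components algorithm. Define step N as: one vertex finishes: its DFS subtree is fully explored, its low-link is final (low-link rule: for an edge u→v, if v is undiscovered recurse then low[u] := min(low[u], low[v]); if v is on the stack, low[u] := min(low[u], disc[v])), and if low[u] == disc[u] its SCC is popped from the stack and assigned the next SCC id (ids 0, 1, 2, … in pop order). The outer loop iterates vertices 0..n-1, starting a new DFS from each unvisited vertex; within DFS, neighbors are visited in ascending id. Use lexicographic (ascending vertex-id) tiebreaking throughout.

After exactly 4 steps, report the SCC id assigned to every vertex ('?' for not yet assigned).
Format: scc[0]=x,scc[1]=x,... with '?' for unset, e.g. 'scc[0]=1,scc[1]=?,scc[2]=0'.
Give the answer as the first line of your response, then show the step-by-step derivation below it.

scc[0]=0,scc[1]=1,scc[2]=2,scc[3]=?,scc[4]=2,scc[5]=?

step 1: low=(low[0]=0,low[1]=?,low[2]=?,low[3]=?,low[4]=?,low[5]=?); scc=(scc[0]=0,scc[1]=?,scc[2]=?,scc[3]=?,scc[4]=?,scc[5]=?)
step 2: low=(low[0]=0,low[1]=1,low[2]=?,low[3]=?,low[4]=?,low[5]=?); scc=(scc[0]=0,scc[1]=1,scc[2]=?,scc[3]=?,scc[4]=?,scc[5]=?)
step 3: low=(low[0]=0,low[1]=1,low[2]=2,low[3]=?,low[4]=2,low[5]=?); scc=(scc[0]=0,scc[1]=1,scc[2]=?,scc[3]=?,scc[4]=?,scc[5]=?)
step 4: low=(low[0]=0,low[1]=1,low[2]=2,low[3]=?,low[4]=2,low[5]=?); scc=(scc[0]=0,scc[1]=1,scc[2]=2,scc[3]=?,scc[4]=2,scc[5]=?)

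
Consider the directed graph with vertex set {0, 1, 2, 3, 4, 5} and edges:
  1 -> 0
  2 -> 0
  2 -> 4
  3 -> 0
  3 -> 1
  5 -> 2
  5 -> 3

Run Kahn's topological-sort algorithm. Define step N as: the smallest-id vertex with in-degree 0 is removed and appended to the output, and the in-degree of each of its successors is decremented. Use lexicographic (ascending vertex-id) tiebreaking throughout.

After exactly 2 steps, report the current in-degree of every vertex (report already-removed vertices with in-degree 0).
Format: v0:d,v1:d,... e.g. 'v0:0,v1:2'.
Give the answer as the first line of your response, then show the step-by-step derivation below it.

v0:2,v1:1,v2:0,v3:0,v4:0,v5:0

step 1: output 5; order=[5]; indeg=(3,1,0,0,1,0)
step 2: output 2; order=[5,2]; indeg=(2,1,0,0,0,0)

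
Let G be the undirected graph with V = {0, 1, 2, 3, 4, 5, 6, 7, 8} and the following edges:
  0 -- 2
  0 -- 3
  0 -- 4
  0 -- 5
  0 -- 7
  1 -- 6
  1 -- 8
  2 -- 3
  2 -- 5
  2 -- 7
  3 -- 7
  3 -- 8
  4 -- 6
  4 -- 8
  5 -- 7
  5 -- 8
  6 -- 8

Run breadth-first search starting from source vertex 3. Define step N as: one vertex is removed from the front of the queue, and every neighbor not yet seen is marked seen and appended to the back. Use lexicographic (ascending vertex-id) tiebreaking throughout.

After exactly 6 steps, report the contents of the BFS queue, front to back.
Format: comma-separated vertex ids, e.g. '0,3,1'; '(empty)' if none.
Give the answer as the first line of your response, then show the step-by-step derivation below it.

5,1,6

step 1: dequeue 3; queue=[0,2,7,8]; order=3
step 2: dequeue 0; queue=[2,7,8,4,5]; order=3,0
step 3: dequeue 2; queue=[7,8,4,5]; order=3,0,2
step 4: dequeue 7; queue=[8,4,5]; order=3,0,2,7
step 5: dequeue 8; queue=[4,5,1,6]; order=3,0,2,7,8
step 6: dequeue 4; queue=[5,1,6]; order=3,0,2,7,8,4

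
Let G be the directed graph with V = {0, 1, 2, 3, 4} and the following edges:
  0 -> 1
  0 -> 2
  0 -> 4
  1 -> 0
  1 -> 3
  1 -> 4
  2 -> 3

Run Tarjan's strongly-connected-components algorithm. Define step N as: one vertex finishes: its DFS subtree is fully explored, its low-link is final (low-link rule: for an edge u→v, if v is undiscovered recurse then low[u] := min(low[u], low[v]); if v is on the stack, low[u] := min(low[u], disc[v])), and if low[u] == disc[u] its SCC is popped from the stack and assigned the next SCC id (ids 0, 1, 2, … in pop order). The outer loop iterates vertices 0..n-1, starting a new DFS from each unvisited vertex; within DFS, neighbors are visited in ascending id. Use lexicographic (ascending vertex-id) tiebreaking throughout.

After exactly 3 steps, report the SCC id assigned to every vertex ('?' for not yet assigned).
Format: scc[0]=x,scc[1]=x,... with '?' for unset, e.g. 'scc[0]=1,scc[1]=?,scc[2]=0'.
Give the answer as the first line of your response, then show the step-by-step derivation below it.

scc[0]=?,scc[1]=?,scc[2]=?,scc[3]=0,scc[4]=1

step 1: low=(low[0]=0,low[1]=0,low[2]=?,low[3]=2,low[4]=?); scc=(scc[0]=?,scc[1]=?,scc[2]=?,scc[3]=0,scc[4]=?)
step 2: low=(low[0]=0,low[1]=0,low[2]=?,low[3]=2,low[4]=3); scc=(scc[0]=?,scc[1]=?,scc[2]=?,scc[3]=0,scc[4]=1)
step 3: low=(low[0]=0,low[1]=0,low[2]=?,low[3]=2,low[4]=3); scc=(scc[0]=?,scc[1]=?,scc[2]=?,scc[3]=0,scc[4]=1)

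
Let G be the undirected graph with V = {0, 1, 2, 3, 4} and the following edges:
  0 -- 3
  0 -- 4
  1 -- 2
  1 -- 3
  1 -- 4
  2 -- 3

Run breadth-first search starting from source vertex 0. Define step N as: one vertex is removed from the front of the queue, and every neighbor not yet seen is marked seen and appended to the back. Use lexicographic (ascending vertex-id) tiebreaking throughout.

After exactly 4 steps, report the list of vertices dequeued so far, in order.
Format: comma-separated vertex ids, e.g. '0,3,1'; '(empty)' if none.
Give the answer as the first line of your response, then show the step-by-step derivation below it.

0,3,4,1

step 1: dequeue 0; queue=[3,4]; order=0
step 2: dequeue 3; queue=[4,1,2]; order=0,3
step 3: dequeue 4; queue=[1,2]; order=0,3,4
step 4: dequeue 1; queue=[2]; order=0,3,4,1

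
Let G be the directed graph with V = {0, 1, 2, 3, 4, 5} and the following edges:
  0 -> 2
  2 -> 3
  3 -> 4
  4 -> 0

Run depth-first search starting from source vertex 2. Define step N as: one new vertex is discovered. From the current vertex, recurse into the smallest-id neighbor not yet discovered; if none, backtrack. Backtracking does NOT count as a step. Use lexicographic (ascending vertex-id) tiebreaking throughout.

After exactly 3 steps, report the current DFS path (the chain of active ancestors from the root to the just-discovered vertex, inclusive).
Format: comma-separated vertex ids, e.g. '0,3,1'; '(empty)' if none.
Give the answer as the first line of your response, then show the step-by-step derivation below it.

2,3,4

step 1: discover 2; path=2; order=2
step 2: discover 3; path=2>3; order=2,3
step 3: discover 4; path=2>3>4; order=2,3,4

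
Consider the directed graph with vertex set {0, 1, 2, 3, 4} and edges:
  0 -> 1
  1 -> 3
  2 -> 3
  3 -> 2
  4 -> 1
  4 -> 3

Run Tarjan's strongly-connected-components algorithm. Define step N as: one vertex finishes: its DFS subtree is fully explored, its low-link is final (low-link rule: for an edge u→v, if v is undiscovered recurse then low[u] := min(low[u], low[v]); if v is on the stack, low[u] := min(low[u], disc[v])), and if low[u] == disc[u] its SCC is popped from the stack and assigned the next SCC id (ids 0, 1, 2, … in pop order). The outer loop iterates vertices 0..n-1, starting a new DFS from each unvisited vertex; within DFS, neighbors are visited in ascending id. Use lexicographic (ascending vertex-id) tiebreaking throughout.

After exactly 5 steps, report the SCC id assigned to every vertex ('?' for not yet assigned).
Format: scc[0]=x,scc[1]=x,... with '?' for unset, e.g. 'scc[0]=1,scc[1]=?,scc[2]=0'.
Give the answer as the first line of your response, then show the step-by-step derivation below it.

scc[0]=2,scc[1]=1,scc[2]=0,scc[3]=0,scc[4]=3

step 1: low=(low[0]=0,low[1]=1,low[2]=2,low[3]=2,low[4]=?); scc=(scc[0]=?,scc[1]=?,scc[2]=?,scc[3]=?,scc[4]=?)
step 2: low=(low[0]=0,low[1]=1,low[2]=2,low[3]=2,low[4]=?); scc=(scc[0]=?,scc[1]=?,scc[2]=0,scc[3]=0,scc[4]=?)
step 3: low=(low[0]=0,low[1]=1,low[2]=2,low[3]=2,low[4]=?); scc=(scc[0]=?,scc[1]=1,scc[2]=0,scc[3]=0,scc[4]=?)
step 4: low=(low[0]=0,low[1]=1,low[2]=2,low[3]=2,low[4]=?); scc=(scc[0]=2,scc[1]=1,scc[2]=0,scc[3]=0,scc[4]=?)
step 5: low=(low[0]=0,low[1]=1,low[2]=2,low[3]=2,low[4]=4); scc=(scc[0]=2,scc[1]=1,scc[2]=0,scc[3]=0,scc[4]=3)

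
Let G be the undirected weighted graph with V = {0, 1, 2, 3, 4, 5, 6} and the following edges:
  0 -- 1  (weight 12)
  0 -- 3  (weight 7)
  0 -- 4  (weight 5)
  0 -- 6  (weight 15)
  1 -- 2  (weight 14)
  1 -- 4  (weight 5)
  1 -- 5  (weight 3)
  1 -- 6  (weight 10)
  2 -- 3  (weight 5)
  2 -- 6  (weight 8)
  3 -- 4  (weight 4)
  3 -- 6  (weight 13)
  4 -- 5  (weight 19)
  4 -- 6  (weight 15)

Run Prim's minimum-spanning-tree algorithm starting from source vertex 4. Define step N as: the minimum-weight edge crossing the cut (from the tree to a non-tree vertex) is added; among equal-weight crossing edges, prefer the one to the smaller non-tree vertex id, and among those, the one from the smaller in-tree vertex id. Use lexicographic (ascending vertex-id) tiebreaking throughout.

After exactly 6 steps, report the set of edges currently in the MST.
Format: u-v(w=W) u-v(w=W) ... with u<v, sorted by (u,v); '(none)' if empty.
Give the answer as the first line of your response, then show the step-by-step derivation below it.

0-4(w=5) 1-4(w=5) 1-5(w=3) 2-3(w=5) 2-6(w=8) 3-4(w=4)

step 1: add edge 3-4 (w=4); MST = {3-4(w=4)}
step 2: add edge 0-4 (w=5); MST = {0-4(w=5) 3-4(w=4)}
step 3: add edge 1-4 (w=5); MST = {0-4(w=5) 1-4(w=5) 3-4(w=4)}
step 4: add edge 1-5 (w=3); MST = {0-4(w=5) 1-4(w=5) 1-5(w=3) 3-4(w=4)}
step 5: add edge 2-3 (w=5); MST = {0-4(w=5) 1-4(w=5) 1-5(w=3) 2-3(w=5) 3-4(w=4)}
step 6: add edge 2-6 (w=8); MST = {0-4(w=5) 1-4(w=5) 1-5(w=3) 2-3(w=5) 2-6(w=8) 3-4(w=4)}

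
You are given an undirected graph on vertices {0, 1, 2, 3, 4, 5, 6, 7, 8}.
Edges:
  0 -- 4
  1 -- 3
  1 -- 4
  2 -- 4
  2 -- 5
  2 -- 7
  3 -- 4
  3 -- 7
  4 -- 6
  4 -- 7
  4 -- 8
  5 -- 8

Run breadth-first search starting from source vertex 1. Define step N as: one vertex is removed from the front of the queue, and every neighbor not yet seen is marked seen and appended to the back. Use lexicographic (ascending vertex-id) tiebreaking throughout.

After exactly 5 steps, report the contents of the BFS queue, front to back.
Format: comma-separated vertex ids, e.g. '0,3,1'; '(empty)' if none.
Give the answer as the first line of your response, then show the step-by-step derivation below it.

2,6,8

step 1: dequeue 1; queue=[3,4]; order=1
step 2: dequeue 3; queue=[4,7]; order=1,3
step 3: dequeue 4; queue=[7,0,2,6,8]; order=1,3,4
step 4: dequeue 7; queue=[0,2,6,8]; order=1,3,4,7
step 5: dequeue 0; queue=[2,6,8]; order=1,3,4,7,0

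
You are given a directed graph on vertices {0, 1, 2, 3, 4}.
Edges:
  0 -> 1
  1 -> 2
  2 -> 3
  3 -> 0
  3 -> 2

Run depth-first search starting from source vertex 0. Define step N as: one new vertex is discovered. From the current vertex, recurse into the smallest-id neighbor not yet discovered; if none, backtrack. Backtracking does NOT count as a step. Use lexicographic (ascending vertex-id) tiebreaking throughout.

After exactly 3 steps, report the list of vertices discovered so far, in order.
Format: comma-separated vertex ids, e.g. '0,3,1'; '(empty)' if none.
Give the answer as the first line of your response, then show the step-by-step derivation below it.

0,1,2

step 1: discover 0; path=0; order=0
step 2: discover 1; path=0>1; order=0,1
step 3: discover 2; path=0>1>2; order=0,1,2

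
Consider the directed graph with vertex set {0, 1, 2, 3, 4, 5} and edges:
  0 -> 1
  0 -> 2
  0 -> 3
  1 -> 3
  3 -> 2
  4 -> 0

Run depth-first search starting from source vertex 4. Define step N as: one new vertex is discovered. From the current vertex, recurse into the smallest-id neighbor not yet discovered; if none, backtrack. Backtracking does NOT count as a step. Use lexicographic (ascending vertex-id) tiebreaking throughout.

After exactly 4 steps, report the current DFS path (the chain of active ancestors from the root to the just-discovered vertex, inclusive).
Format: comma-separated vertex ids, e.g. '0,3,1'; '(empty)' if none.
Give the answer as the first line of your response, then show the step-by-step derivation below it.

4,0,1,3

step 1: discover 4; path=4; order=4
step 2: discover 0; path=4>0; order=4,0
step 3: discover 1; path=4>0>1; order=4,0,1
step 4: discover 3; path=4>0>1>3; order=4,0,1,3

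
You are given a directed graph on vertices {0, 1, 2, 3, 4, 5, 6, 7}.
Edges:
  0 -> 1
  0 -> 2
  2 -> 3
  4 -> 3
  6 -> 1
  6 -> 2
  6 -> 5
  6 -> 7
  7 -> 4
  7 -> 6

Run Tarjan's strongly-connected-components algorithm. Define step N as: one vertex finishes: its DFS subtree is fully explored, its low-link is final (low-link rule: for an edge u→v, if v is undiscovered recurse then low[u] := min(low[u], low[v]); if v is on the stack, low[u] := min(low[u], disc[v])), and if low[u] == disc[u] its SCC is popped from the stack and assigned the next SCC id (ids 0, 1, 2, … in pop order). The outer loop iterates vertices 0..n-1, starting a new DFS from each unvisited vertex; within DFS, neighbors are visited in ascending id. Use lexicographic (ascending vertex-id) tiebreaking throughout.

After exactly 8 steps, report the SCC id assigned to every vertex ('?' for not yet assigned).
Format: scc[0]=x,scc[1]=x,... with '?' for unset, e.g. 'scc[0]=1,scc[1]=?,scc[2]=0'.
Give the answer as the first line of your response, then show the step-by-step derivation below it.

scc[0]=3,scc[1]=0,scc[2]=2,scc[3]=1,scc[4]=4,scc[5]=5,scc[6]=6,scc[7]=6

step 1: low=(low[0]=0,low[1]=1,low[2]=?,low[3]=?,low[4]=?,low[5]=?,low[6]=?,low[7]=?); scc=(scc[0]=?,scc[1]=0,scc[2]=?,scc[3]=?,scc[4]=?,scc[5]=?,scc[6]=?,scc[7]=?)
step 2: low=(low[0]=0,low[1]=1,low[2]=2,low[3]=3,low[4]=?,low[5]=?,low[6]=?,low[7]=?); scc=(scc[0]=?,scc[1]=0,scc[2]=?,scc[3]=1,scc[4]=?,scc[5]=?,scc[6]=?,scc[7]=?)
step 3: low=(low[0]=0,low[1]=1,low[2]=2,low[3]=3,low[4]=?,low[5]=?,low[6]=?,low[7]=?); scc=(scc[0]=?,scc[1]=0,scc[2]=2,scc[3]=1,scc[4]=?,scc[5]=?,scc[6]=?,scc[7]=?)
step 4: low=(low[0]=0,low[1]=1,low[2]=2,low[3]=3,low[4]=?,low[5]=?,low[6]=?,low[7]=?); scc=(scc[0]=3,scc[1]=0,scc[2]=2,scc[3]=1,scc[4]=?,scc[5]=?,scc[6]=?,scc[7]=?)
step 5: low=(low[0]=0,low[1]=1,low[2]=2,low[3]=3,low[4]=4,low[5]=?,low[6]=?,low[7]=?); scc=(scc[0]=3,scc[1]=0,scc[2]=2,scc[3]=1,scc[4]=4,scc[5]=?,scc[6]=?,scc[7]=?)
step 6: low=(low[0]=0,low[1]=1,low[2]=2,low[3]=3,low[4]=4,low[5]=5,low[6]=?,low[7]=?); scc=(scc[0]=3,scc[1]=0,scc[2]=2,scc[3]=1,scc[4]=4,scc[5]=5,scc[6]=?,scc[7]=?)
step 7: low=(low[0]=0,low[1]=1,low[2]=2,low[3]=3,low[4]=4,low[5]=5,low[6]=6,low[7]=6); scc=(scc[0]=3,scc[1]=0,scc[2]=2,scc[3]=1,scc[4]=4,scc[5]=5,scc[6]=?,scc[7]=?)
step 8: low=(low[0]=0,low[1]=1,low[2]=2,low[3]=3,low[4]=4,low[5]=5,low[6]=6,low[7]=6); scc=(scc[0]=3,scc[1]=0,scc[2]=2,scc[3]=1,scc[4]=4,scc[5]=5,scc[6]=6,scc[7]=6)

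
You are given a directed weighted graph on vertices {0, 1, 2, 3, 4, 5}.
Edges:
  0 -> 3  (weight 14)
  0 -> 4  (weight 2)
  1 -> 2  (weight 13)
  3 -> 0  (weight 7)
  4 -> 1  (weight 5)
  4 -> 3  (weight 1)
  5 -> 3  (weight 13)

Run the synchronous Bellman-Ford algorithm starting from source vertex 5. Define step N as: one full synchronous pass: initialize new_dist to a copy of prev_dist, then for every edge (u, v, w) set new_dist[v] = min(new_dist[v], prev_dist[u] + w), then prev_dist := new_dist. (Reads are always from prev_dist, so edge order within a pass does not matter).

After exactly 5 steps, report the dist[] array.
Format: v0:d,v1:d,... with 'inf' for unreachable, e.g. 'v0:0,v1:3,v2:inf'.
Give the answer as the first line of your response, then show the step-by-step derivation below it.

v0:20,v1:27,v2:40,v3:13,v4:22,v5:0

step 1: dist = v0:inf,v1:inf,v2:inf,v3:13,v4:inf,v5:0
step 2: dist = v0:20,v1:inf,v2:inf,v3:13,v4:inf,v5:0
step 3: dist = v0:20,v1:inf,v2:inf,v3:13,v4:22,v5:0
step 4: dist = v0:20,v1:27,v2:inf,v3:13,v4:22,v5:0
step 5: dist = v0:20,v1:27,v2:40,v3:13,v4:22,v5:0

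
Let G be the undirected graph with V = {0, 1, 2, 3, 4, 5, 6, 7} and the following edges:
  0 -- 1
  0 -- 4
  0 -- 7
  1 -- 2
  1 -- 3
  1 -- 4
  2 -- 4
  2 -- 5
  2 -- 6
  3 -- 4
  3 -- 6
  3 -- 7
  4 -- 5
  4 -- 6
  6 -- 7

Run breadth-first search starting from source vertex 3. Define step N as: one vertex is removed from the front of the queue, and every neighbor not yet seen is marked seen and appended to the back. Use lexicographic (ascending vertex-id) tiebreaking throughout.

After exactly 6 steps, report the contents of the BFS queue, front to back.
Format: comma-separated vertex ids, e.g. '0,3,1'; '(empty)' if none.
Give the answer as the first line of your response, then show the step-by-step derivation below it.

2,5

step 1: dequeue 3; queue=[1,4,6,7]; order=3
step 2: dequeue 1; queue=[4,6,7,0,2]; order=3,1
step 3: dequeue 4; queue=[6,7,0,2,5]; order=3,1,4
step 4: dequeue 6; queue=[7,0,2,5]; order=3,1,4,6
step 5: dequeue 7; queue=[0,2,5]; order=3,1,4,6,7
step 6: dequeue 0; queue=[2,5]; order=3,1,4,6,7,0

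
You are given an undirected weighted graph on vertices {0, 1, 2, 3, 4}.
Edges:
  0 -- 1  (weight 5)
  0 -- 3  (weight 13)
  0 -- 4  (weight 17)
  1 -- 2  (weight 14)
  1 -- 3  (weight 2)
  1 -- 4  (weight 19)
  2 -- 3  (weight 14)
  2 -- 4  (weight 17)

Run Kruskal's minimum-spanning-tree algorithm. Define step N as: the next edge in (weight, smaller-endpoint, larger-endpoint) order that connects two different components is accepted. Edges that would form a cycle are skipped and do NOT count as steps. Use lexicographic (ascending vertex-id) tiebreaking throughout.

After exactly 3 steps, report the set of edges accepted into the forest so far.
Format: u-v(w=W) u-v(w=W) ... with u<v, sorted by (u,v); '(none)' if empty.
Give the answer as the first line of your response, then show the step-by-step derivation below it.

0-1(w=5) 1-2(w=14) 1-3(w=2)

step 1: add edge 1-3 (w=2); MST = {1-3(w=2)}
step 2: add edge 0-1 (w=5); MST = {0-1(w=5) 1-3(w=2)}
step 3: add edge 1-2 (w=14); MST = {0-1(w=5) 1-2(w=14) 1-3(w=2)}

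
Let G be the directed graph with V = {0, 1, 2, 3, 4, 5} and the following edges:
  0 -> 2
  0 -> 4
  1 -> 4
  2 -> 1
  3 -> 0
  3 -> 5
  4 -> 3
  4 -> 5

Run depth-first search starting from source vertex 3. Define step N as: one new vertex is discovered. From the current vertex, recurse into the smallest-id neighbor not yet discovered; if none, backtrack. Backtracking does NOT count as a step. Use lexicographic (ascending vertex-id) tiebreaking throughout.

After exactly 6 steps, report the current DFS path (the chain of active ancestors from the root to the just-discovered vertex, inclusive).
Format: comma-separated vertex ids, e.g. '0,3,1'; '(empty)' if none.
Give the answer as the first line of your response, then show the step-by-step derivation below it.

3,0,2,1,4,5

step 1: discover 3; path=3; order=3
step 2: discover 0; path=3>0; order=3,0
step 3: discover 2; path=3>0>2; order=3,0,2
step 4: discover 1; path=3>0>2>1; order=3,0,2,1
step 5: discover 4; path=3>0>2>1>4; order=3,0,2,1,4
step 6: discover 5; path=3>0>2>1>4>5; order=3,0,2,1,4,5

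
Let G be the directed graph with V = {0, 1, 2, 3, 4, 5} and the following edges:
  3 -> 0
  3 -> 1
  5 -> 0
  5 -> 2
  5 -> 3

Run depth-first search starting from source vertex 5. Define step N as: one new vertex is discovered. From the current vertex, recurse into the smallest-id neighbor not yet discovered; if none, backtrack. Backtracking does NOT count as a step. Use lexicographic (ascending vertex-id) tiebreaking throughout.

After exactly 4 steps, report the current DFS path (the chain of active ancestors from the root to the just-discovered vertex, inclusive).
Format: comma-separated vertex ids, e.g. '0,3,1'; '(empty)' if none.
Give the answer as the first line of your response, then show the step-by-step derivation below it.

5,3

step 1: discover 5; path=5; order=5
step 2: discover 0; path=5>0; order=5,0
step 3: discover 2; path=5>2; order=5,0,2
step 4: discover 3; path=5>3; order=5,0,2,3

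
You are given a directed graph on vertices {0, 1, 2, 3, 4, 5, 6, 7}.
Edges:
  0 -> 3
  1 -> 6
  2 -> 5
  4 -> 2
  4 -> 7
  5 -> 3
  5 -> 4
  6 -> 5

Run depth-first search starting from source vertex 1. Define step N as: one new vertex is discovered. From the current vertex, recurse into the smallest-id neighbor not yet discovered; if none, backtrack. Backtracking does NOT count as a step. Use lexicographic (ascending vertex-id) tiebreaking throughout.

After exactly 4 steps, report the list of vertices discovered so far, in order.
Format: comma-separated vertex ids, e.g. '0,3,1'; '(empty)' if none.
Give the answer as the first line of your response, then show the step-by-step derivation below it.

1,6,5,3

step 1: discover 1; path=1; order=1
step 2: discover 6; path=1>6; order=1,6
step 3: discover 5; path=1>6>5; order=1,6,5
step 4: discover 3; path=1>6>5>3; order=1,6,5,3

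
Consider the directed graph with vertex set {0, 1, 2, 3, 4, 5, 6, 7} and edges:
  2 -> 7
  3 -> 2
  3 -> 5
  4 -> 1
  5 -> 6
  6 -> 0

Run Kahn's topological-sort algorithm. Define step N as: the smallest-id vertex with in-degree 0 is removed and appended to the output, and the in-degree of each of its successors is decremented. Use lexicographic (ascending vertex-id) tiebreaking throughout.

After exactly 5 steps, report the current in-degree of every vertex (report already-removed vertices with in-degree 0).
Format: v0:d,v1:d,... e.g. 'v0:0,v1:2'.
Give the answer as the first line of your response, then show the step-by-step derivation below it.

v0:1,v1:0,v2:0,v3:0,v4:0,v5:0,v6:0,v7:0

step 1: output 3; order=[3]; indeg=(1,1,0,0,0,0,1,1)
step 2: output 2; order=[3,2]; indeg=(1,1,0,0,0,0,1,0)
step 3: output 4; order=[3,2,4]; indeg=(1,0,0,0,0,0,1,0)
step 4: output 1; order=[3,2,4,1]; indeg=(1,0,0,0,0,0,1,0)
step 5: output 5; order=[3,2,4,1,5]; indeg=(1,0,0,0,0,0,0,0)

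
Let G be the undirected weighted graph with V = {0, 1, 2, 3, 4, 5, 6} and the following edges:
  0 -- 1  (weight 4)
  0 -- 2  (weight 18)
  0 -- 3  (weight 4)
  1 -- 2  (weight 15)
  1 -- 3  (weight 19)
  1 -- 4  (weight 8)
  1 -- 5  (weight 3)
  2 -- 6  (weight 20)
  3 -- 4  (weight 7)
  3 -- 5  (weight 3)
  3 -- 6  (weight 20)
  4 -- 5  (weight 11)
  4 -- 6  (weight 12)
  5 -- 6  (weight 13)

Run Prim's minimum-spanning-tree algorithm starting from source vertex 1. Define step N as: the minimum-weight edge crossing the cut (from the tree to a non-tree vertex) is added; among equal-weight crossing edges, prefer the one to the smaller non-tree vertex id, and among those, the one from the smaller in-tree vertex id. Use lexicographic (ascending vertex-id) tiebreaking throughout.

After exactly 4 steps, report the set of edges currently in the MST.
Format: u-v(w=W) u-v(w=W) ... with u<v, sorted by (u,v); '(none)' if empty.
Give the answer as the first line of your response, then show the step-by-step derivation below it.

0-1(w=4) 1-5(w=3) 3-4(w=7) 3-5(w=3)

step 1: add edge 1-5 (w=3); MST = {1-5(w=3)}
step 2: add edge 3-5 (w=3); MST = {1-5(w=3) 3-5(w=3)}
step 3: add edge 0-1 (w=4); MST = {0-1(w=4) 1-5(w=3) 3-5(w=3)}
step 4: add edge 3-4 (w=7); MST = {0-1(w=4) 1-5(w=3) 3-4(w=7) 3-5(w=3)}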